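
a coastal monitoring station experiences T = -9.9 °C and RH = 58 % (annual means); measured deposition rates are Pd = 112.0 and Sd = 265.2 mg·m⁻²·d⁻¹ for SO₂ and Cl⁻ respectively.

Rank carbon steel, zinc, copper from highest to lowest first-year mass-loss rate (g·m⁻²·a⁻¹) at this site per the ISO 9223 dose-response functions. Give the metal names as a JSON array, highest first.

carbon steel: f(T) = +0.150·(T−10) [T≤10 °C] = -2.9850
  Pd branch = 1.77·Pd^0.52·e^(0.02·RH+f) = 3.319 μm/a
  Sd branch = 0.102·Sd^0.62·e^(0.033·RH+0.04·T) = 14.81 μm/a
  sum: 3.319 + 14.81 → r_corr = 18.13 μm/a
  mass loss = 18.13 μm/a × 7.85 g/cm³ = 142.3 g·m⁻²·a⁻¹
zinc: f(T) = +0.038·(T−10) [T≤10 °C] = -0.7562
  Pd branch = 0.0129·Pd^0.44·e^(0.046·RH+f) = 0.6959 μm/a
  Sd branch = 0.0175·Sd^0.57·e^(0.008·RH+0.085·T) = 0.2888 μm/a
  r_corr = 0.6959 + 0.2888 = 0.9846 μm/a
  mass loss = 0.9846 μm/a × 7.14 g/cm³ = 7.03 g·m⁻²·a⁻¹
copper: f(T) = +0.126·(T−10) [T≤10 °C] = -2.5074
  Pd branch = 0.0053·Pd^0.26·e^(0.059·RH+f) = 0.04511 μm/a
  Cl⁻ term: 0.01025·265.2^0.27·exp(0.036·58+0.049·-9.9) = 0.2297
  sum: 0.04511 + 0.2297 → r_corr = 0.2748 μm/a
  mass loss = 0.2748 μm/a × 8.96 g/cm³ = 2.463 g·m⁻²·a⁻¹
Ordering by g·m⁻²·a⁻¹: carbon steel (142) > zinc (7.03) > copper (2.46)

["carbon steel", "zinc", "copper"]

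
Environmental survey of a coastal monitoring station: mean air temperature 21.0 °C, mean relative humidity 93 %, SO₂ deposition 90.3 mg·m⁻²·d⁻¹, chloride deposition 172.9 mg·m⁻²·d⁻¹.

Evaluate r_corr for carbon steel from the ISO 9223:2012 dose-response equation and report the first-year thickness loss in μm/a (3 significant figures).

carbon steel: f(T) = -0.054·(T−10) [T>10 °C] = -0.5940
  sulphur-dioxide contribution → 65.28 μm/a
  chloride contribution → 124.1 μm/a
  ⇒ r_corr(carbon steel) = 189.4 μm/a

r_corr = 189 μm/a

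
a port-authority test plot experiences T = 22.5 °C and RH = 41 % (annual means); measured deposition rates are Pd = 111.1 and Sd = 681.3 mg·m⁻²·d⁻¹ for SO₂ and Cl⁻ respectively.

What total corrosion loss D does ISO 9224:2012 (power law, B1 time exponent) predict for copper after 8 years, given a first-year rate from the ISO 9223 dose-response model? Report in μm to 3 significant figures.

copper: T>10 °C ⇒ hinge -0.080·(22.5−10) = -1.0000
  sulphur-dioxide contribution → 0.07455 μm/a
  chloride contribution → 0.7862 μm/a
  total first-year rate 0.8608 μm/a
Power-law: D(8) = r_corr · 8^0.667
  D(8) = 0.8608 × 8^0.667 = 0.8608 × 4.003 = 3.446 μm

D(8) = 3.45 μm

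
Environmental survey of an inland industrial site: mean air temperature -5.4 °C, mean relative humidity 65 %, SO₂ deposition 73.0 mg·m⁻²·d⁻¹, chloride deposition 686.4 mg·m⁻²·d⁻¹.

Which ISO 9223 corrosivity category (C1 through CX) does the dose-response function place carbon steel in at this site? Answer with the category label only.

C3

carbon steel: temperature factor f = +0.150·(-15.4) = -2.3100
  Pd branch = 1.77·Pd^0.52·e^(0.02·RH+f) = 6.002 μm/a
  Sd branch = 0.102·Sd^0.62·e^(0.033·RH+0.04·T) = 40.27 μm/a
  r_corr = 6.002 + 40.27 = 46.28 μm/a
Category bounds: 25…50 μm/a bracket r_corr ⇒ C3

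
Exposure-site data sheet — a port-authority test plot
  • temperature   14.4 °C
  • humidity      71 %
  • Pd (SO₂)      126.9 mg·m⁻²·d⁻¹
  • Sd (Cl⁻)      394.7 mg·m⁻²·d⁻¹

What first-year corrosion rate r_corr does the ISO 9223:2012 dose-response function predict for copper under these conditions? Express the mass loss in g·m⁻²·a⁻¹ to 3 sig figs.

copper: f(T) = -0.080·(T−10) [T>10 °C] = -0.3520
  sulphur-dioxide contribution → 0.8661 μm/a
  chloride contribution → 1.343 μm/a
  total first-year rate 2.21 μm/a
Convert to mass loss: 2.21 μm/a × 8.96 g/cm³ = 19.8 g·m⁻²·a⁻¹

r_corr = 19.8 g·m⁻²·a⁻¹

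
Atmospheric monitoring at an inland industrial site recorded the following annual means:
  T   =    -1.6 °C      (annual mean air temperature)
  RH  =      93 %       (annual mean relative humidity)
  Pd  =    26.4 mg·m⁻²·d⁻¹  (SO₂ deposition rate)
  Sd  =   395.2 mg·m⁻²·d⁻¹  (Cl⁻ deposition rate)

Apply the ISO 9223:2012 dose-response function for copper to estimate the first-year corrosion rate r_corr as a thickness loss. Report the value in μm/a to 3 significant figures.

r_corr = 2.05 μm/a

copper: f(T) = +0.126·(T−10) [T≤10 °C] = -1.4616
  SO₂ term: 0.0053·26.4^0.26·exp(0.059·93-1.4616) = 0.6952
  Cl⁻ term: 0.01025·395.2^0.27·exp(0.036·93+0.049·-1.6) = 1.355
  r_corr = 0.6952 + 1.355 = 2.05 μm/a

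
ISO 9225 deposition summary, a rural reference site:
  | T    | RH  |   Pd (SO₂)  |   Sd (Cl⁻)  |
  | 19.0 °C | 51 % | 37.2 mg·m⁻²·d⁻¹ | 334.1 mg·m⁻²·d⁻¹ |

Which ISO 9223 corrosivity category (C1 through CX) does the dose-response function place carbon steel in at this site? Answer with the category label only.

carbon steel: temperature factor f = -0.054·(9.0) = -0.4860
  sulphur-dioxide contribution → 19.8 μm/a
  chloride contribution → 43.09 μm/a
  total first-year rate 62.89 μm/a
ISO 9223 Table 2 (carbon steel): 50 < 62.9 ≤ 80 μm/a ⇒ C4

C4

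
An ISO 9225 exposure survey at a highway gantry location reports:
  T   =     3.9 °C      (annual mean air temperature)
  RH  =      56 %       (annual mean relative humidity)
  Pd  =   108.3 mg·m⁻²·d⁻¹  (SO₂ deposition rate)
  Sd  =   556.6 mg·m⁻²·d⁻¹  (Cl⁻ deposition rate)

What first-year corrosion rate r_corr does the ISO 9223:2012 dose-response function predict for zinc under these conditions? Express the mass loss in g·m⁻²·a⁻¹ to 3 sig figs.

zinc: temperature factor f = +0.038·(-6.1) = -0.2318
  Pd branch = 0.0129·Pd^0.44·e^(0.046·RH+f) = 1.057 μm/a
  Sd branch = 0.0175·Sd^0.57·e^(0.008·RH+0.085·T) = 1.401 μm/a
  sum: 1.057 + 1.401 → r_corr = 2.458 μm/a
Convert to mass loss: 2.458 μm/a × 7.14 g/cm³ = 17.55 g·m⁻²·a⁻¹

r_corr = 17.5 g·m⁻²·a⁻¹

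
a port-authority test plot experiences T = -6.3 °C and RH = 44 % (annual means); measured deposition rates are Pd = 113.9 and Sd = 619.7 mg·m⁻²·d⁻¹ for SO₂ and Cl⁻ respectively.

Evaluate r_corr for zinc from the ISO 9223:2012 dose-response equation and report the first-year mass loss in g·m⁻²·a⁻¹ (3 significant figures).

zinc: T≤10 °C ⇒ hinge +0.038·(-6.3−10) = -0.6194
  sulphur-dioxide contribution → 0.4222 μm/a
  chloride contribution → 0.5687 μm/a
  total first-year rate 0.9909 μm/a
Convert to mass loss: 0.9909 μm/a × 7.14 g/cm³ = 7.075 g·m⁻²·a⁻¹

r_corr = 7.07 g·m⁻²·a⁻¹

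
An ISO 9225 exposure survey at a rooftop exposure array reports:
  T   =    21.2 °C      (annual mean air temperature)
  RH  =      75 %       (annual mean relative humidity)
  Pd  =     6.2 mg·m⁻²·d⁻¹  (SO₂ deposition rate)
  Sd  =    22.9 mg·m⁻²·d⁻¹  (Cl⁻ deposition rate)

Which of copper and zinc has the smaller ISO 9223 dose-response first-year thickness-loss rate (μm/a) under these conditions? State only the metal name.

copper

copper: f(T) = -0.080·(T−10) [T>10 °C] = -0.8960
  sulphur-dioxide contribution → 0.2904 μm/a
  chloride contribution → 1.004 μm/a
  total first-year rate 1.294 μm/a
zinc: temperature factor f = -0.071·(11.2) = -0.7952
  sulphur-dioxide contribution → 0.4095 μm/a
  chloride contribution → 1.152 μm/a
  total first-year rate 1.561 μm/a
Ordering by μm/a: zinc (1.56) > copper (1.29)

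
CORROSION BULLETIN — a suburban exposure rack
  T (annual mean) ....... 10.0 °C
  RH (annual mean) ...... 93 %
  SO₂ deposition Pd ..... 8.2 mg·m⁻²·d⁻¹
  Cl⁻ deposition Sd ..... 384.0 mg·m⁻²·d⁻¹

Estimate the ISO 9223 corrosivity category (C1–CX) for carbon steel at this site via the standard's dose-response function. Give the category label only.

C5

carbon steel: temperature factor f = +0.150·(0.0) = +0.0000
  Pd branch = 1.77·Pd^0.52·e^(0.02·RH+f) = 33.96 μm/a
  Cl⁻ term: 0.102·384.0^0.62·exp(0.033·93+0.04·10.0) = 131.1
  r_corr = 33.96 + 131.1 = 165 μm/a
165 μm/a falls in (80, 200] for carbon steel → category C5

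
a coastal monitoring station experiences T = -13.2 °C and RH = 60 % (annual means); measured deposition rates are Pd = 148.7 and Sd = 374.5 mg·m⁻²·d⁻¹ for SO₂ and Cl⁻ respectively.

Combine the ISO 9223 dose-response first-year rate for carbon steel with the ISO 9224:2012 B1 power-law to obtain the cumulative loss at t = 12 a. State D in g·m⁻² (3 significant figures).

carbon steel: temperature factor f = +0.150·(-23.2) = -3.4800
  Pd branch = 1.77·Pd^0.52·e^(0.02·RH+f) = 2.44 μm/a
  Cl⁻ term: 0.102·374.5^0.62·exp(0.033·60+0.04·-13.2) = 17.17
  sum: 2.44 + 17.17 → r_corr = 19.61 μm/a
ISO 9224: D(t) = r_corr · t^b with b = 0.523 (carbon steel, B1)
  D(12) = 19.61 × 12^0.523 = 19.61 × 3.668 = 71.92 μm
  Mass loss = 71.92 μm × 7.85 g/cm³ = 564.6 g·m⁻²

D(12) = 565 g·m⁻²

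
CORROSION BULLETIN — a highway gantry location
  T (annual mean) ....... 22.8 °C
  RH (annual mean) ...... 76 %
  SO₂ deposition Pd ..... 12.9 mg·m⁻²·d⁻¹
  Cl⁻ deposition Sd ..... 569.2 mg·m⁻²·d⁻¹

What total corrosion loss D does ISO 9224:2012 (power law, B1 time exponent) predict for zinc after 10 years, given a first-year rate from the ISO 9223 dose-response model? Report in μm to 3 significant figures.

zinc: f(T) = -0.071·(T−10) [T>10 °C] = -0.9088
  sulphur-dioxide contribution → 0.5283 μm/a
  chloride contribution → 8.303 μm/a
  total first-year rate 8.832 μm/a
ISO 9224: D(t) = r_corr · t^b with b = 0.813 (zinc, B1)
  D(10) = 8.832 × 10^0.813 = 8.832 × 6.501 = 57.42 μm

D(10) = 57.4 μm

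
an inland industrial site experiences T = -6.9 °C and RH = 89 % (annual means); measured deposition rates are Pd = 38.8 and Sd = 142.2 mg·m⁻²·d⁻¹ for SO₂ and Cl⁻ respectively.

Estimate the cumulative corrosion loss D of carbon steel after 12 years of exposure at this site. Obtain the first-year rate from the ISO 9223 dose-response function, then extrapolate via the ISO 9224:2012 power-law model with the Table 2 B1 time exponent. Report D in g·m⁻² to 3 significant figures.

D(12) = 1.07e+03 g·m⁻²

carbon steel: temperature factor f = +0.150·(-16.9) = -2.5350
  Pd branch = 1.77·Pd^0.52·e^(0.02·RH+f) = 5.575 μm/a
  Cl⁻ term: 0.102·142.2^0.62·exp(0.033·89+0.04·-6.9) = 31.55
  r_corr = 5.575 + 31.55 = 37.13 μm/a
ISO 9224: D(t) = r_corr · t^b with b = 0.523 (carbon steel, B1)
  D(12) = 37.13 × 12^0.523 = 37.13 × 3.668 = 136.2 μm
  Mass loss = 136.2 μm × 7.85 g/cm³ = 1069 g·m⁻²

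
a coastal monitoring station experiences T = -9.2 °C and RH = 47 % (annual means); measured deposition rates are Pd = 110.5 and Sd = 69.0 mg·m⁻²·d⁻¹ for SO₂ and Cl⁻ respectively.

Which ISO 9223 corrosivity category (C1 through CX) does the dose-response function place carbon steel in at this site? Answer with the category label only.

C2

carbon steel: T≤10 °C ⇒ hinge +0.150·(-9.2−10) = -2.8800
  SO₂ term: 1.77·110.5^0.52·exp(0.02·47-2.8800) = 2.938
  Sd branch = 0.102·Sd^0.62·e^(0.033·RH+0.04·T) = 4.597 μm/a
  r_corr = 2.938 + 4.597 = 7.534 μm/a
ISO 9223 Table 2 (carbon steel): 1.3 < 7.53 ≤ 25 μm/a ⇒ C2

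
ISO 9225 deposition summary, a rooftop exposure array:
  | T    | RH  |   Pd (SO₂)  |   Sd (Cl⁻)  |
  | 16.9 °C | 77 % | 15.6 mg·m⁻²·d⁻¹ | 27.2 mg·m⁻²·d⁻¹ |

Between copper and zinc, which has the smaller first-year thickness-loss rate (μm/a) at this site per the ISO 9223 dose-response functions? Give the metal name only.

copper

copper: f(T) = -0.080·(T−10) [T>10 °C] = -0.5520
  sulphur-dioxide contribution → 0.5858 μm/a
  chloride contribution → 0.9153 μm/a
  total first-year rate 1.501 μm/a
zinc: T>10 °C ⇒ hinge -0.071·(16.9−10) = -0.4899
  sulphur-dioxide contribution → 0.9143 μm/a
  chloride contribution → 0.8956 μm/a
  total first-year rate 1.81 μm/a
Ordering by μm/a: zinc (1.81) > copper (1.5)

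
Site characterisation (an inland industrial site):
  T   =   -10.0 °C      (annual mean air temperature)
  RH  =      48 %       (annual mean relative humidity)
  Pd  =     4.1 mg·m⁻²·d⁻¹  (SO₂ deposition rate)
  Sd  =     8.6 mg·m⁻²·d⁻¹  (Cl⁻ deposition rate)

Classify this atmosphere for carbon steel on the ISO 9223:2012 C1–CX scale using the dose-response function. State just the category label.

carbon steel: temperature factor f = +0.150·(-20.0) = -3.0000
  Pd branch = 1.77·Pd^0.52·e^(0.02·RH+f) = 0.4794 μm/a
  Cl⁻ term: 0.102·8.6^0.62·exp(0.033·48+0.04·-10.0) = 1.265
  sum: 0.4794 + 1.265 → r_corr = 1.745 μm/a
ISO 9223 Table 2 (carbon steel): 1.3 < 1.74 ≤ 25 μm/a ⇒ C2

C2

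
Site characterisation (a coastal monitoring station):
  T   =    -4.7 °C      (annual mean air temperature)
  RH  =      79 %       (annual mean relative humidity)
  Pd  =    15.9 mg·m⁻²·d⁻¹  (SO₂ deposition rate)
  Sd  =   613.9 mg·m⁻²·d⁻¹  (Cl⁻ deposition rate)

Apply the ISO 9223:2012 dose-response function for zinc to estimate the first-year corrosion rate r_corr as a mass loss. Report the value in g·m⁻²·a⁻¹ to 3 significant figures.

zinc: T≤10 °C ⇒ hinge +0.038·(-4.7−10) = -0.5586
  sulphur-dioxide contribution → 0.9437 μm/a
  chloride contribution → 0.8575 μm/a
  ⇒ r_corr(zinc) = 1.801 μm/a
Convert to mass loss: 1.801 μm/a × 7.14 g/cm³ = 12.86 g·m⁻²·a⁻¹

r_corr = 12.9 g·m⁻²·a⁻¹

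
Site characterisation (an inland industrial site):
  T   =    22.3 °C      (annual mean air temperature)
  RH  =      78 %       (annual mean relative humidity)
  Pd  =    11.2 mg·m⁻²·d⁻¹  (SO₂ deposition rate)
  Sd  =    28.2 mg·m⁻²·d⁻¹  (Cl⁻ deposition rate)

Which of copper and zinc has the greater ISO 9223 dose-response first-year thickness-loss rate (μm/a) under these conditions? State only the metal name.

zinc

copper: f(T) = -0.080·(T−10) [T>10 °C] = -0.9840
  SO₂ term: 0.0053·11.2^0.26·exp(0.059·78-0.9840) = 0.3701
  Cl⁻ term: 0.01025·28.2^0.27·exp(0.036·78+0.049·22.3) = 1.248
  sum: 0.3701 + 1.248 → r_corr = 1.618 μm/a
zinc: T>10 °C ⇒ hinge -0.071·(22.3−10) = -0.8733
  Pd branch = 0.0129·Pd^0.44·e^(0.046·RH+f) = 0.5639 μm/a
  Cl⁻ term: 0.0175·28.2^0.57·exp(0.008·78+0.085·22.3) = 1.458
  r_corr = 0.5639 + 1.458 = 2.022 μm/a
Ordering by μm/a: zinc (2.02) > copper (1.62)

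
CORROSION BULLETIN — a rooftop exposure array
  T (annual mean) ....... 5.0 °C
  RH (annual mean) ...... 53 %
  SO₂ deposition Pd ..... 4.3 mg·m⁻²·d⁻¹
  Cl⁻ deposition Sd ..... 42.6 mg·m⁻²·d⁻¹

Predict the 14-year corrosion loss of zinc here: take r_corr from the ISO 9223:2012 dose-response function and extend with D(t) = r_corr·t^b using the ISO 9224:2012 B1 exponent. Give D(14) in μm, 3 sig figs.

D(14) = 4.95 μm

zinc: temperature factor f = +0.038·(-5.0) = -0.1900
  sulphur-dioxide contribution → 0.2321 μm/a
  chloride contribution → 0.3472 μm/a
  ⇒ r_corr(zinc) = 0.5792 μm/a
Long-term exponent b (ISO 9224 Table 2, B1) = 0.813
  D(14) = 0.5792 × 14^0.813 = 0.5792 × 8.547 = 4.95 μm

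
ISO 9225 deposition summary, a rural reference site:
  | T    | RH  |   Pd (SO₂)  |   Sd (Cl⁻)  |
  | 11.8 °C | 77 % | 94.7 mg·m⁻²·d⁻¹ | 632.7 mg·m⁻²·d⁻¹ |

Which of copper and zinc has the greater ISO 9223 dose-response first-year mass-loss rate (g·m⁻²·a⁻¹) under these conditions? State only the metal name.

zinc

copper: temperature factor f = -0.080·(1.8) = -0.1440
  SO₂ term: 0.0053·94.7^0.26·exp(0.059·77-0.1440) = 1.408
  Sd branch = 0.01025·Sd^0.27·e^(0.036·RH+0.049·T) = 1.667 μm/a
  sum: 1.408 + 1.667 → r_corr = 3.075 μm/a
  mass loss = 3.075 μm/a × 8.96 g/cm³ = 27.55 g·m⁻²·a⁻¹
zinc: temperature factor f = -0.071·(1.8) = -0.1278
  Pd branch = 0.0129·Pd^0.44·e^(0.046·RH+f) = 2.904 μm/a
  Cl⁻ term: 0.0175·632.7^0.57·exp(0.008·77+0.085·11.8) = 3.49
  r_corr = 2.904 + 3.49 = 6.394 μm/a
  mass loss = 6.394 μm/a × 7.14 g/cm³ = 45.65 g·m⁻²·a⁻¹
Ordering by g·m⁻²·a⁻¹: zinc (45.7) > copper (27.6)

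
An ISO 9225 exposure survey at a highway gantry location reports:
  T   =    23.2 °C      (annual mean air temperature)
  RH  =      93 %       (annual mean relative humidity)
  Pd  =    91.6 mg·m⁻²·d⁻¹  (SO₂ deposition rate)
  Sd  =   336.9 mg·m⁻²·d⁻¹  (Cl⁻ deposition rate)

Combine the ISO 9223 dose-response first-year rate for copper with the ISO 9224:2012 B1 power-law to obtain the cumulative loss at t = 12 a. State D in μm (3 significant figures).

copper: T>10 °C ⇒ hinge -0.080·(23.2−10) = -1.0560
  SO₂ term: 0.0053·91.6^0.26·exp(0.059·93-1.0560) = 1.441
  Cl⁻ term: 0.01025·336.9^0.27·exp(0.036·93+0.049·23.2) = 4.374
  r_corr = 1.441 + 4.374 = 5.815 μm/a
Long-term exponent b (ISO 9224 Table 2, B1) = 0.667
  D(12) = 5.815 × 12^0.667 = 5.815 × 5.246 = 30.51 μm

D(12) = 30.5 μm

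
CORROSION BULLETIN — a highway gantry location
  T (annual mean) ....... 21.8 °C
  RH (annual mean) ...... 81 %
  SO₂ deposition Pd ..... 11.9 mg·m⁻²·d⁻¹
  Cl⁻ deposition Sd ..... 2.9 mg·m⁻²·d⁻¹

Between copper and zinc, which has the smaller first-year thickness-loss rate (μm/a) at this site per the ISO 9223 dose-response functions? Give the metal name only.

copper: temperature factor f = -0.080·(11.8) = -0.9440
  Pd branch = 0.0053·Pd^0.26·e^(0.059·RH+f) = 0.4671 μm/a
  Cl⁻ term: 0.01025·2.9^0.27·exp(0.036·81+0.049·21.8) = 0.7343
  sum: 0.4671 + 0.7343 → r_corr = 1.201 μm/a
zinc: T>10 °C ⇒ hinge -0.071·(21.8−10) = -0.8378
  Pd branch = 0.0129·Pd^0.44·e^(0.046·RH+f) = 0.6889 μm/a
  Sd branch = 0.0175·Sd^0.57·e^(0.008·RH+0.085·T) = 0.3915 μm/a
  sum: 0.6889 + 0.3915 → r_corr = 1.08 μm/a
Ordering by μm/a: copper (1.2) > zinc (1.08)

zinc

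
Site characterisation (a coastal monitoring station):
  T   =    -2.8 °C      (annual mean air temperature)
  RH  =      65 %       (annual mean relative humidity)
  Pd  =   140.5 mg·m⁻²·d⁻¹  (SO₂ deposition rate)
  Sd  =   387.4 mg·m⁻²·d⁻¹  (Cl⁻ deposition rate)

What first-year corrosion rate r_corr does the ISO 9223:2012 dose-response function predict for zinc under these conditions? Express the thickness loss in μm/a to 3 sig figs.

zinc: f(T) = +0.038·(T−10) [T≤10 °C] = -0.4864
  sulphur-dioxide contribution → 1.39 μm/a
  chloride contribution → 0.693 μm/a
  ⇒ r_corr(zinc) = 2.083 μm/a

r_corr = 2.08 μm/a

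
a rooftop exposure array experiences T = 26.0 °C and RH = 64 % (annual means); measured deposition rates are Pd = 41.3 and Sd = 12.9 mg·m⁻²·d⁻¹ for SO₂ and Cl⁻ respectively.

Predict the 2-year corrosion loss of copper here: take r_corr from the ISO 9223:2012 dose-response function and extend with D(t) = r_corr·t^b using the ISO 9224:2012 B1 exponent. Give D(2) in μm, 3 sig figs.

D(2) = 1.43 μm

copper: f(T) = -0.080·(T−10) [T>10 °C] = -1.2800
  sulphur-dioxide contribution → 0.1692 μm/a
  chloride contribution → 0.732 μm/a
  total first-year rate 0.9012 μm/a
ISO 9224: D(t) = r_corr · t^b with b = 0.667 (copper, B1)
  D(2) = 0.9012 × 2^0.667 = 0.9012 × 1.588 = 1.431 μm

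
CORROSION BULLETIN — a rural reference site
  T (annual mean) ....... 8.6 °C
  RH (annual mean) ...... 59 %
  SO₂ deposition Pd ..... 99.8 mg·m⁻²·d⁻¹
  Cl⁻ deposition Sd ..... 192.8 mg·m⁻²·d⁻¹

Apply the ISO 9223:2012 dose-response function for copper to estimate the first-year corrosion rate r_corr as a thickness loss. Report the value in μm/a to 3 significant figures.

r_corr = 1.02 μm/a

copper: f(T) = +0.126·(T−10) [T≤10 °C] = -0.1764
  sulphur-dioxide contribution → 0.4778 μm/a
  chloride contribution → 0.5409 μm/a
  total first-year rate 1.019 μm/a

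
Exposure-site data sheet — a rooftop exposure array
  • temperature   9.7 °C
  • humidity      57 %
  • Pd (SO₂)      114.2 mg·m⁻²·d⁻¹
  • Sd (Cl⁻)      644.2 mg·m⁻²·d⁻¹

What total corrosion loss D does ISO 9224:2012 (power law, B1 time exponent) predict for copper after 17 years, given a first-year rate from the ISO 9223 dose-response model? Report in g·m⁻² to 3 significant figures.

copper: T≤10 °C ⇒ hinge +0.126·(9.7−10) = -0.0378
  SO₂ term: 0.0053·114.2^0.26·exp(0.059·57-0.0378) = 0.5051
  Cl⁻ term: 0.01025·644.2^0.27·exp(0.036·57+0.049·9.7) = 0.7358
  r_corr = 0.5051 + 0.7358 = 1.241 μm/a
ISO 9224: D(t) = r_corr · t^b with b = 0.667 (copper, B1)
  D(17) = 1.241 × 17^0.667 = 1.241 × 6.618 = 8.212 μm
  Mass loss = 8.212 μm × 8.96 g/cm³ = 73.58 g·m⁻²

D(17) = 73.6 g·m⁻²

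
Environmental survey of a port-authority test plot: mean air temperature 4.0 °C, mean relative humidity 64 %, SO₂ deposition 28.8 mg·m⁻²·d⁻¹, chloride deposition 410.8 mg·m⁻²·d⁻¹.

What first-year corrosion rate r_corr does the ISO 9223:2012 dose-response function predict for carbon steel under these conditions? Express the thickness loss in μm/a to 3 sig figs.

r_corr = 56.1 μm/a

carbon steel: f(T) = +0.150·(T−10) [T≤10 °C] = -0.9000
  SO₂ term: 1.77·28.8^0.52·exp(0.02·64-0.9000) = 14.86
  Cl⁻ term: 0.102·410.8^0.62·exp(0.033·64+0.04·4.0) = 41.28
  r_corr = 14.86 + 41.28 = 56.14 μm/a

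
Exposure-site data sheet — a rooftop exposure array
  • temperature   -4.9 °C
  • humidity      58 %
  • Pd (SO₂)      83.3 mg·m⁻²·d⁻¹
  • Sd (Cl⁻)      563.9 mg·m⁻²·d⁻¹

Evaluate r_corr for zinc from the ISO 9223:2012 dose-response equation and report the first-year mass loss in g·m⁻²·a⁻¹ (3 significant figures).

r_corr = 10.1 g·m⁻²·a⁻¹

zinc: temperature factor f = +0.038·(-14.9) = -0.5662
  SO₂ term: 0.0129·83.3^0.44·exp(0.046·58-0.5662) = 0.7387
  Sd branch = 0.0175·Sd^0.57·e^(0.008·RH+0.085·T) = 0.679 μm/a
  r_corr = 0.7387 + 0.679 = 1.418 μm/a
Convert to mass loss: 1.418 μm/a × 7.14 g/cm³ = 10.12 g·m⁻²·a⁻¹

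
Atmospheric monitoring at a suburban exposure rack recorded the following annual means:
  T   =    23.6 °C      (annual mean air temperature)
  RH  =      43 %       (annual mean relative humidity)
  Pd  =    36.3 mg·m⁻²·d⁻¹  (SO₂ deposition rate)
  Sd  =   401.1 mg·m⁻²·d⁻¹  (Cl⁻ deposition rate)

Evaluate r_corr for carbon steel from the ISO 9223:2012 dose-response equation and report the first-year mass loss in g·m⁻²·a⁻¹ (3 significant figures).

r_corr = 452 g·m⁻²·a⁻¹

carbon steel: T>10 °C ⇒ hinge -0.054·(23.6−10) = -0.7344
  SO₂ term: 1.77·36.3^0.52·exp(0.02·43-0.7344) = 12.99
  Cl⁻ term: 0.102·401.1^0.62·exp(0.033·43+0.04·23.6) = 44.55
  r_corr = 12.99 + 44.55 = 57.54 μm/a
Convert to mass loss: 57.54 μm/a × 7.85 g/cm³ = 451.7 g·m⁻²·a⁻¹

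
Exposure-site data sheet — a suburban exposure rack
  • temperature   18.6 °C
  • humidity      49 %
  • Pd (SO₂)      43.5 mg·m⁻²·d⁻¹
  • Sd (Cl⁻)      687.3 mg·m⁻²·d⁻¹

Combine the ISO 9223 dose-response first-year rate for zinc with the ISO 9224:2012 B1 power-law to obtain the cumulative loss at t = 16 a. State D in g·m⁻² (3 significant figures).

D(16) = 378 g·m⁻²

zinc: T>10 °C ⇒ hinge -0.071·(18.6−10) = -0.6106
  Pd branch = 0.0129·Pd^0.44·e^(0.046·RH+f) = 0.3509 μm/a
  Cl⁻ term: 0.0175·687.3^0.57·exp(0.008·49+0.085·18.6) = 5.213
  r_corr = 0.3509 + 5.213 = 5.564 μm/a
ISO 9224: D(t) = r_corr · t^b with b = 0.813 (zinc, B1)
  D(16) = 5.564 × 16^0.813 = 5.564 × 9.527 = 53.01 μm
  Mass loss = 53.01 μm × 7.14 g/cm³ = 378.5 g·m⁻²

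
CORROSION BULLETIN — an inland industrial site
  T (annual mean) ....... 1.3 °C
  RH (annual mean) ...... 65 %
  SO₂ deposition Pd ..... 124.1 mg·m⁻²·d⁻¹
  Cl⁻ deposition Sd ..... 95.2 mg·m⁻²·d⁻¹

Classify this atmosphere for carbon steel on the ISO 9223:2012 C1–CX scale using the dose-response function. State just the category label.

carbon steel: f(T) = +0.150·(T−10) [T≤10 °C] = -1.3050
  SO₂ term: 1.77·124.1^0.52·exp(0.02·65-1.3050) = 21.61
  Cl⁻ term: 0.102·95.2^0.62·exp(0.033·65+0.04·1.3) = 15.47
  r_corr = 21.61 + 15.47 = 37.08 μm/a
Category bounds: 25…50 μm/a bracket r_corr ⇒ C3

C3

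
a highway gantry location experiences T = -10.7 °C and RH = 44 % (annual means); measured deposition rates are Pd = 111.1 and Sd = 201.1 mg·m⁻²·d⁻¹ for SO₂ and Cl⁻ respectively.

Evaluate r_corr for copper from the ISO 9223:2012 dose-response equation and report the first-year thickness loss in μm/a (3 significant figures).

copper: temperature factor f = +0.126·(-20.7) = -2.6082
  sulphur-dioxide contribution → 0.01782 μm/a
  chloride contribution → 0.1238 μm/a
  ⇒ r_corr(copper) = 0.1417 μm/a

r_corr = 0.142 μm/a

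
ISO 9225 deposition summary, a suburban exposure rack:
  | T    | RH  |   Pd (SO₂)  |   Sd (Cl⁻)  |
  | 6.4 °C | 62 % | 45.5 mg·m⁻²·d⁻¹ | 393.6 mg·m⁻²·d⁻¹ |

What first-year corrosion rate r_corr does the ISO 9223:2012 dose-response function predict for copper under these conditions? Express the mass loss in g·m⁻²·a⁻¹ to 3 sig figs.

copper: T≤10 °C ⇒ hinge +0.126·(6.4−10) = -0.4536
  SO₂ term: 0.0053·45.5^0.26·exp(0.059·62-0.4536) = 0.3524
  Sd branch = 0.01025·Sd^0.27·e^(0.036·RH+0.049·T) = 0.656 μm/a
  r_corr = 0.3524 + 0.656 = 1.008 μm/a
Convert to mass loss: 1.008 μm/a × 8.96 g/cm³ = 9.035 g·m⁻²·a⁻¹

r_corr = 9.04 g·m⁻²·a⁻¹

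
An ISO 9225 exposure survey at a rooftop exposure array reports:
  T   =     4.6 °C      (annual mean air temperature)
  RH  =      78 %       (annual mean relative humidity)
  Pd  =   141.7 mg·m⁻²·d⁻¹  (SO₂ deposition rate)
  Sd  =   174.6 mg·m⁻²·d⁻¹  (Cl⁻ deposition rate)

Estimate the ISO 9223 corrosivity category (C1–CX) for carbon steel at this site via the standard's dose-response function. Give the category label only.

carbon steel: f(T) = +0.150·(T−10) [T≤10 °C] = -0.8100
  SO₂ term: 1.77·141.7^0.52·exp(0.02·78-0.8100) = 49.25
  Sd branch = 0.102·Sd^0.62·e^(0.033·RH+0.04·T) = 39.49 μm/a
  sum: 49.25 + 39.49 → r_corr = 88.74 μm/a
ISO 9223 Table 2 (carbon steel): 80 < 88.7 ≤ 200 μm/a ⇒ C5

C5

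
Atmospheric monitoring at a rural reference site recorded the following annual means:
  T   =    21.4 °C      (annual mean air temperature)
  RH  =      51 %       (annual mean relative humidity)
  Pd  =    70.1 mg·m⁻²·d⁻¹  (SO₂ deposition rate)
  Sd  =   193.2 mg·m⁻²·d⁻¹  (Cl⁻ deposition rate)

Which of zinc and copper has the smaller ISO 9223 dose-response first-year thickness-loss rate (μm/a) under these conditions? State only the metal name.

zinc: T>10 °C ⇒ hinge -0.071·(21.4−10) = -0.8094
  SO₂ term: 0.0129·70.1^0.44·exp(0.046·51-0.8094) = 0.3891
  Sd branch = 0.0175·Sd^0.57·e^(0.008·RH+0.085·T) = 3.26 μm/a
  r_corr = 0.3891 + 3.26 = 3.649 μm/a
copper: T>10 °C ⇒ hinge -0.080·(21.4−10) = -0.9120
  SO₂ term: 0.0053·70.1^0.26·exp(0.059·51-0.9120) = 0.1303
  Sd branch = 0.01025·Sd^0.27·e^(0.036·RH+0.049·T) = 0.7598 μm/a
  r_corr = 0.1303 + 0.7598 = 0.8901 μm/a
Ordering by μm/a: zinc (3.65) > copper (0.89)

copper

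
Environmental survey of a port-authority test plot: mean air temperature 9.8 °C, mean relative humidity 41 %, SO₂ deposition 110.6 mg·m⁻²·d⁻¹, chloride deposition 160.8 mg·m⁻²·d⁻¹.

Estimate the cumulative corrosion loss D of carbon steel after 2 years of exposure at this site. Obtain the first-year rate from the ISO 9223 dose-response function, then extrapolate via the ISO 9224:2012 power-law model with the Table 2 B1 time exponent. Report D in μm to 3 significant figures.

D(2) = 84.3 μm

carbon steel: T≤10 °C ⇒ hinge +0.150·(9.8−10) = -0.0300
  Pd branch = 1.77·Pd^0.52·e^(0.02·RH+f) = 45.06 μm/a
  Sd branch = 0.102·Sd^0.62·e^(0.033·RH+0.04·T) = 13.63 μm/a
  r_corr = 45.06 + 13.63 = 58.69 μm/a
ISO 9224: D(t) = r_corr · t^b with b = 0.523 (carbon steel, B1)
  D(2) = 58.69 × 2^0.523 = 58.69 × 1.437 = 84.33 μm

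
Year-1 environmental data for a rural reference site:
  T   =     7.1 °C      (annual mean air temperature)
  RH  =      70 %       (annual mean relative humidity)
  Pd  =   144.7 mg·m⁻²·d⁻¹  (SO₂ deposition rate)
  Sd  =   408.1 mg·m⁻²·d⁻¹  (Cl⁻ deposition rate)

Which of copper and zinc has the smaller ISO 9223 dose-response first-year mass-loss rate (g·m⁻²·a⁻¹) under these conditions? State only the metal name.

copper

copper: temperature factor f = +0.126·(-2.9) = -0.3654
  sulphur-dioxide contribution → 0.8336 μm/a
  chloride contribution → 0.9144 μm/a
  total first-year rate 1.748 μm/a
  mass loss = 1.748 μm/a × 8.96 g/cm³ = 15.66 g·m⁻²·a⁻¹
zinc: f(T) = +0.038·(T−10) [T≤10 °C] = -0.1102
  sulphur-dioxide contribution → 2.581 μm/a
  chloride contribution → 1.724 μm/a
  total first-year rate 4.305 μm/a
  mass loss = 4.305 μm/a × 7.14 g/cm³ = 30.73 g·m⁻²·a⁻¹
Ordering by g·m⁻²·a⁻¹: zinc (30.7) > copper (15.7)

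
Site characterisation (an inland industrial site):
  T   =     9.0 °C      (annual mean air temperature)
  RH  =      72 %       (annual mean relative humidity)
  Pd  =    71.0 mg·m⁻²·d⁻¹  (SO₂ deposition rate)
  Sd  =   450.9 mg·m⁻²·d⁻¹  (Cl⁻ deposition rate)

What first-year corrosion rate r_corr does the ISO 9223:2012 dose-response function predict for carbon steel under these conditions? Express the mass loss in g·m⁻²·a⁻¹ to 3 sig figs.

r_corr = 1.01e+03 g·m⁻²·a⁻¹

carbon steel: temperature factor f = +0.150·(-1.0) = -0.1500
  Pd branch = 1.77·Pd^0.52·e^(0.02·RH+f) = 59 μm/a
  Sd branch = 0.102·Sd^0.62·e^(0.033·RH+0.04·T) = 69.56 μm/a
  sum: 59 + 69.56 → r_corr = 128.6 μm/a
Convert to mass loss: 128.6 μm/a × 7.85 g/cm³ = 1009 g·m⁻²·a⁻¹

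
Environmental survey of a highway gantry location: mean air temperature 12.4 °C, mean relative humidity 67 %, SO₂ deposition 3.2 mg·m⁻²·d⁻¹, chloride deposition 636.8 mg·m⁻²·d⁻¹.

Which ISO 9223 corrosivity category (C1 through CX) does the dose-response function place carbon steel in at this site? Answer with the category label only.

carbon steel: T>10 °C ⇒ hinge -0.054·(12.4−10) = -0.1296
  Pd branch = 1.77·Pd^0.52·e^(0.02·RH+f) = 10.87 μm/a
  Sd branch = 0.102·Sd^0.62·e^(0.033·RH+0.04·T) = 83.7 μm/a
  sum: 10.87 + 83.7 → r_corr = 94.57 μm/a
94.6 μm/a falls in (80, 200] for carbon steel → category C5

C5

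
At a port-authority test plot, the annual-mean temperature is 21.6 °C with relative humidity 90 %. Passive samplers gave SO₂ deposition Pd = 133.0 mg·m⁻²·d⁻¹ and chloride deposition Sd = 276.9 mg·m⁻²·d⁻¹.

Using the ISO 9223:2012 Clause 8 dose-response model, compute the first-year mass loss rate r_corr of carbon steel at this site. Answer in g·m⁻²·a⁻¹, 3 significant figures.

r_corr = 1.78e+03 g·m⁻²·a⁻¹

carbon steel: T>10 °C ⇒ hinge -0.054·(21.6−10) = -0.6264
  SO₂ term: 1.77·133.0^0.52·exp(0.02·90-0.6264) = 72.79
  Sd branch = 0.102·Sd^0.62·e^(0.033·RH+0.04·T) = 154.1 μm/a
  r_corr = 72.79 + 154.1 = 226.9 μm/a
Convert to mass loss: 226.9 μm/a × 7.85 g/cm³ = 1781 g·m⁻²·a⁻¹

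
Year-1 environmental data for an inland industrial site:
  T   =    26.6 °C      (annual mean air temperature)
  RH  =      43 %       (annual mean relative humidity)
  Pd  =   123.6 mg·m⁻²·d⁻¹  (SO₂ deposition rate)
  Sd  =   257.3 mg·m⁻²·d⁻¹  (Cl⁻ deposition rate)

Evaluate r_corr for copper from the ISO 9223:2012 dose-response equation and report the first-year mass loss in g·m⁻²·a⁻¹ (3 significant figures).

copper: temperature factor f = -0.080·(16.6) = -1.3280
  sulphur-dioxide contribution → 0.06212 μm/a
  chloride contribution → 0.7941 μm/a
  ⇒ r_corr(copper) = 0.8563 μm/a
Convert to mass loss: 0.8563 μm/a × 8.96 g/cm³ = 7.672 g·m⁻²·a⁻¹

r_corr = 7.67 g·m⁻²·a⁻¹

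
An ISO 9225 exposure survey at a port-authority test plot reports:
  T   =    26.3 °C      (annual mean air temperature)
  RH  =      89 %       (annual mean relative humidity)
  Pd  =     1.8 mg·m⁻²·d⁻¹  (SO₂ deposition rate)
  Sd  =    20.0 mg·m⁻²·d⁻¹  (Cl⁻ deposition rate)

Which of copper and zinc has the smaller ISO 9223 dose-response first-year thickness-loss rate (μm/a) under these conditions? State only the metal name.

copper: T>10 °C ⇒ hinge -0.080·(26.3−10) = -1.3040
  SO₂ term: 0.0053·1.8^0.26·exp(0.059·89-1.3040) = 0.3197
  Cl⁻ term: 0.01025·20.0^0.27·exp(0.036·89+0.049·26.3) = 2.057
  sum: 0.3197 + 2.057 → r_corr = 2.376 μm/a
zinc: f(T) = -0.071·(T−10) [T>10 °C] = -1.1573
  SO₂ term: 0.0129·1.8^0.44·exp(0.046·89-1.1573) = 0.315
  Cl⁻ term: 0.0175·20.0^0.57·exp(0.008·89+0.085·26.3) = 1.84
  r_corr = 0.315 + 1.84 = 2.155 μm/a
Ordering by μm/a: copper (2.38) > zinc (2.15)

zinc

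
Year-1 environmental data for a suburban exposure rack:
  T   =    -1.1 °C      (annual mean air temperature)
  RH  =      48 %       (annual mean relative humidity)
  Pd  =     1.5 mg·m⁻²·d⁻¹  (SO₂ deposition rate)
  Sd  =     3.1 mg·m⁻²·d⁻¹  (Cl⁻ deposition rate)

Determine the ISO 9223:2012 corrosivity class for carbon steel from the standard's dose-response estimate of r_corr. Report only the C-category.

carbon steel: temperature factor f = +0.150·(-11.1) = -1.6650
  SO₂ term: 1.77·1.5^0.52·exp(0.02·48-1.6650) = 1.08
  Sd branch = 0.102·Sd^0.62·e^(0.033·RH+0.04·T) = 0.9595 μm/a
  sum: 1.08 + 0.9595 → r_corr = 2.039 μm/a
2.04 μm/a falls in (1.3, 25] for carbon steel → category C2

C2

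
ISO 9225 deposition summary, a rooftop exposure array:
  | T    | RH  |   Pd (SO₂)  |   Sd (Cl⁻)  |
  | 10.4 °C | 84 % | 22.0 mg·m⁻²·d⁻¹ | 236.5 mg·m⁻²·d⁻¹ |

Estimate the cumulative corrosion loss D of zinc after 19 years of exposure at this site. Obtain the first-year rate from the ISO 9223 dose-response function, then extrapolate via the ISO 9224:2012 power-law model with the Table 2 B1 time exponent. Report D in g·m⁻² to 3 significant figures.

zinc: temperature factor f = -0.071·(0.4) = -0.0284
  Pd branch = 0.0129·Pd^0.44·e^(0.046·RH+f) = 2.328 μm/a
  Cl⁻ term: 0.0175·236.5^0.57·exp(0.008·84+0.085·10.4) = 1.87
  r_corr = 2.328 + 1.87 = 4.198 μm/a
Long-term exponent b (ISO 9224 Table 2, B1) = 0.813
  D(19) = 4.198 × 19^0.813 = 4.198 × 10.96 = 46 μm
  Mass loss = 46 μm × 7.14 g/cm³ = 328.4 g·m⁻²

D(19) = 328 g·m⁻²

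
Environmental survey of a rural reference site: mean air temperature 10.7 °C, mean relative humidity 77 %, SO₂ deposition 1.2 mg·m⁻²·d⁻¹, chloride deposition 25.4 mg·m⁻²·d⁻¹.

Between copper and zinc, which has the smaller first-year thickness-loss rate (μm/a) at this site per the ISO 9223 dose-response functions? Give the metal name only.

zinc

copper: f(T) = -0.080·(T−10) [T>10 °C] = -0.0560
  Pd branch = 0.0053·Pd^0.26·e^(0.059·RH+f) = 0.4938 μm/a
  Cl⁻ term: 0.01025·25.4^0.27·exp(0.036·77+0.049·10.7) = 0.6631
  r_corr = 0.4938 + 0.6631 = 1.157 μm/a
zinc: temperature factor f = -0.071·(0.7) = -0.0497
  Pd branch = 0.0129·Pd^0.44·e^(0.046·RH+f) = 0.4593 μm/a
  Cl⁻ term: 0.0175·25.4^0.57·exp(0.008·77+0.085·10.7) = 0.5085
  sum: 0.4593 + 0.5085 → r_corr = 0.9678 μm/a
Ordering by μm/a: copper (1.16) > zinc (0.968)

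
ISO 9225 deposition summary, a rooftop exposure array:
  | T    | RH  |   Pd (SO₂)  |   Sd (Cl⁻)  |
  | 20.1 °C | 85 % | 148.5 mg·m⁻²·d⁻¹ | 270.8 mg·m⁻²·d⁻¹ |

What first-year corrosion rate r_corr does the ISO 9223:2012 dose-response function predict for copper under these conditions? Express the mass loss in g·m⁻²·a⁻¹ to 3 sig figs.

r_corr = 35.5 g·m⁻²·a⁻¹

copper: temperature factor f = -0.080·(10.1) = -0.8080
  Pd branch = 0.0053·Pd^0.26·e^(0.059·RH+f) = 1.306 μm/a
  Cl⁻ term: 0.01025·270.8^0.27·exp(0.036·85+0.049·20.1) = 2.656
  r_corr = 1.306 + 2.656 = 3.962 μm/a
Convert to mass loss: 3.962 μm/a × 8.96 g/cm³ = 35.5 g·m⁻²·a⁻¹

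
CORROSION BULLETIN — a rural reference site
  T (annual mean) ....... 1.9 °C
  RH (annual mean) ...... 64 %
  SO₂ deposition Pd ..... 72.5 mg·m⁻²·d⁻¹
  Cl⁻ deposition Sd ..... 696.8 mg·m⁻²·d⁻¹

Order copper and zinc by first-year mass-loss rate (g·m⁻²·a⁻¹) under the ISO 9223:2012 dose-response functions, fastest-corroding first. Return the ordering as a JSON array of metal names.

["zinc", "copper"]

copper: T≤10 °C ⇒ hinge +0.126·(1.9−10) = -1.0206
  SO₂ term: 0.0053·72.5^0.26·exp(0.059·64-1.0206) = 0.2539
  Sd branch = 0.01025·Sd^0.27·e^(0.036·RH+0.049·T) = 0.6598 μm/a
  r_corr = 0.2539 + 0.6598 = 0.9137 μm/a
  mass loss = 0.9137 μm/a × 8.96 g/cm³ = 8.186 g·m⁻²·a⁻¹
zinc: temperature factor f = +0.038·(-8.1) = -0.3078
  SO₂ term: 0.0129·72.5^0.44·exp(0.046·64-0.3078) = 1.186
  Cl⁻ term: 0.0175·696.8^0.57·exp(0.008·64+0.085·1.9) = 1.433
  r_corr = 1.186 + 1.433 = 2.618 μm/a
  mass loss = 2.618 μm/a × 7.14 g/cm³ = 18.7 g·m⁻²·a⁻¹
Ordering by g·m⁻²·a⁻¹: zinc (18.7) > copper (8.19)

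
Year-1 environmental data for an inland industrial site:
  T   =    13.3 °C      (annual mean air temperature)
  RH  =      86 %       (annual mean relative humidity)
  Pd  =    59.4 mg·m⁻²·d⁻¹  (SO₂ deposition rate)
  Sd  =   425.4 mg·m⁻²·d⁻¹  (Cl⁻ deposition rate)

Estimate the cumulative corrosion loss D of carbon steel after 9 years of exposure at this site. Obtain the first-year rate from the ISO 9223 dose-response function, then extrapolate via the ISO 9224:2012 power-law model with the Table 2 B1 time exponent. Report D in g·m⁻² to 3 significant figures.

carbon steel: T>10 °C ⇒ hinge -0.054·(13.3−10) = -0.1782
  SO₂ term: 1.77·59.4^0.52·exp(0.02·86-0.1782) = 69.17
  Sd branch = 0.102·Sd^0.62·e^(0.033·RH+0.04·T) = 126.5 μm/a
  sum: 69.17 + 126.5 → r_corr = 195.7 μm/a
Power-law: D(9) = r_corr · 9^0.523
  D(9) = 195.7 × 9^0.523 = 195.7 × 3.156 = 617.4 μm
  Mass loss = 617.4 μm × 7.85 g/cm³ = 4847 g·m⁻²

D(9) = 4.85e+03 g·m⁻²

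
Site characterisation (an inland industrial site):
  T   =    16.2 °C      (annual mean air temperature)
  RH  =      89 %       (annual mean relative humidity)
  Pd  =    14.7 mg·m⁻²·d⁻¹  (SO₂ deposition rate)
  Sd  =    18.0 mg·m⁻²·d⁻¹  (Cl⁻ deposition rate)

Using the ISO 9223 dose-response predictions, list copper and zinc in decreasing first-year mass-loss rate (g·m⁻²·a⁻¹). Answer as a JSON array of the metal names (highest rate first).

["copper", "zinc"]

copper: temperature factor f = -0.080·(6.2) = -0.4960
  SO₂ term: 0.0053·14.7^0.26·exp(0.059·89-0.4960) = 1.238
  Sd branch = 0.01025·Sd^0.27·e^(0.036·RH+0.049·T) = 1.219 μm/a
  sum: 1.238 + 1.219 → r_corr = 2.457 μm/a
  mass loss = 2.457 μm/a × 8.96 g/cm³ = 22.01 g·m⁻²·a⁻¹
zinc: temperature factor f = -0.071·(6.2) = -0.4402
  SO₂ term: 0.0129·14.7^0.44·exp(0.046·89-0.4402) = 1.626
  Cl⁻ term: 0.0175·18.0^0.57·exp(0.008·89+0.085·16.2) = 0.7341
  sum: 1.626 + 0.7341 → r_corr = 2.36 μm/a
  mass loss = 2.36 μm/a × 7.14 g/cm³ = 16.85 g·m⁻²·a⁻¹
Ordering by g·m⁻²·a⁻¹: copper (22) > zinc (16.8)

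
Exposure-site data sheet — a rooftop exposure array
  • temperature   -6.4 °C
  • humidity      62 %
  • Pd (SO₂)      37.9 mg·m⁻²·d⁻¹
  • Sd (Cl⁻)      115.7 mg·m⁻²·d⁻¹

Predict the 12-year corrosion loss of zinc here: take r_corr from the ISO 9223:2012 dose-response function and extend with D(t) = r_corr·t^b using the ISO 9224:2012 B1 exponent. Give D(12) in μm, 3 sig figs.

zinc: T≤10 °C ⇒ hinge +0.038·(-6.4−10) = -0.6232
  SO₂ term: 0.0129·37.9^0.44·exp(0.046·62-0.6232) = 0.5931
  Sd branch = 0.0175·Sd^0.57·e^(0.008·RH+0.085·T) = 0.2502 μm/a
  sum: 0.5931 + 0.2502 → r_corr = 0.8433 μm/a
Power-law: D(12) = r_corr · 12^0.813
  D(12) = 0.8433 × 12^0.813 = 0.8433 × 7.54 = 6.359 μm

D(12) = 6.36 μm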